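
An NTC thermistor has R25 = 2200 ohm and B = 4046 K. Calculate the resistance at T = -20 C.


NTC thermistor equation: Rt = R25 * exp(B * (1/T - 1/T25)).
T in Kelvin: 253.15 K, T25 = 298.15 K
1/T - 1/T25 = 1/253.15 - 1/298.15 = 0.00059621
B * (1/T - 1/T25) = 4046 * 0.00059621 = 2.4123
Rt = 2200 * exp(2.4123) = 24550.3 ohm

24550.3 ohm


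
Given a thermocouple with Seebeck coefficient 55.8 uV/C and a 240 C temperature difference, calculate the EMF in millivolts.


The thermocouple output V = sensitivity * dT.
V = 55.8 uV/C * 240 C
V = 13392.0 uV
V = 13.392 mV

13.392 mV


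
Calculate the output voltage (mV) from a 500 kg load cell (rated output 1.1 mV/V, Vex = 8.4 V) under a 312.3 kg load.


Vout = rated_output * Vex * (load / capacity).
Vout = 1.1 * 8.4 * (312.3 / 500)
Vout = 1.1 * 8.4 * 0.6246
Vout = 5.771 mV

5.771 mV


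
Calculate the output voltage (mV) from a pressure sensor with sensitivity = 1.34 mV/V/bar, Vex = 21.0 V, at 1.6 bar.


Output = sensitivity * Vex * P.
Vout = 1.34 * 21.0 * 1.6
Vout = 28.14 * 1.6
Vout = 45.02 mV

45.02 mV


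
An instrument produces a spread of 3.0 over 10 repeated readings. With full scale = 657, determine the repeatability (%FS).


Repeatability = (spread / full scale) * 100%.
R = (3.0 / 657) * 100
R = 0.457 %FS

0.457 %FS


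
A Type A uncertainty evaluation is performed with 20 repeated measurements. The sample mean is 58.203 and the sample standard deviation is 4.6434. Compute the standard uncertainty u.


The standard uncertainty for Type A evaluation is u = s / sqrt(n).
u = 4.6434 / sqrt(20)
u = 4.6434 / 4.4721
u = 1.0383

1.0383


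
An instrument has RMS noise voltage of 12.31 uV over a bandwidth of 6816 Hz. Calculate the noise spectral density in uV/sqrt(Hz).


Noise spectral density = Vrms / sqrt(BW).
NSD = 12.31 / sqrt(6816)
NSD = 12.31 / 82.5591
NSD = 0.1491 uV/sqrt(Hz)

0.1491 uV/sqrt(Hz)


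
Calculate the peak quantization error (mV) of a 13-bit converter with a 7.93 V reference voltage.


The maximum quantization error is +/- LSB/2.
LSB = Vref / 2^n = 7.93 / 8192 = 0.00096802 V
Max error = LSB / 2 = 0.00096802 / 2 = 0.00048401 V
Max error = 0.484 mV

0.484 mV


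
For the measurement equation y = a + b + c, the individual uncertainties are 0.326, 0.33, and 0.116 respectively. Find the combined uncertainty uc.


For a sum of independent quantities, uc = sqrt(u1^2 + u2^2 + u3^2).
uc = sqrt(0.326^2 + 0.33^2 + 0.116^2)
uc = sqrt(0.106276 + 0.1089 + 0.013456)
uc = 0.4782

0.4782


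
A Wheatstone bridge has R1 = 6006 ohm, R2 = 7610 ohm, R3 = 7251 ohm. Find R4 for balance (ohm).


At balance: R1*R4 = R2*R3, so R4 = R2*R3/R1.
R4 = 7610 * 7251 / 6006
R4 = 55180110 / 6006
R4 = 9187.5 ohm

9187.5 ohm


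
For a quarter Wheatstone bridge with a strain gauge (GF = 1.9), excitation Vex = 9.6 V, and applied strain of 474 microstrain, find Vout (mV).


Quarter bridge output: Vout = (GF * epsilon * Vex) / 4.
Vout = (1.9 * 474e-6 * 9.6) / 4
Vout = 0.00864576 / 4 V
Vout = 0.00216144 V = 2.1614 mV

2.1614 mV


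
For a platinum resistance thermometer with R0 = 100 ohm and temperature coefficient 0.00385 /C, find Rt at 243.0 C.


The RTD equation: Rt = R0 * (1 + alpha * T).
Rt = 100 * (1 + 0.00385 * 243.0)
Rt = 100 * (1 + 0.93555)
Rt = 100 * 1.93555
Rt = 193.555 ohm

193.555 ohm


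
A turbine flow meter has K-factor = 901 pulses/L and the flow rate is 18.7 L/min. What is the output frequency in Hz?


Frequency = K * Q / 60 (converting L/min to L/s).
f = 901 * 18.7 / 60
f = 16848.7 / 60
f = 280.81 Hz

280.81 Hz


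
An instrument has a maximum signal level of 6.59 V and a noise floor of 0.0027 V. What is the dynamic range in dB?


Dynamic range = 20 * log10(Vmax / Vnoise).
DR = 20 * log10(6.59 / 0.0027)
DR = 20 * log10(2440.74)
DR = 67.75 dB

67.75 dB


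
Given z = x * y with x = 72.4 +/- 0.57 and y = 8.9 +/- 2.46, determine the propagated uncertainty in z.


For a product z = x*y, the relative uncertainty is:
uz/z = sqrt((ux/x)^2 + (uy/y)^2)
Relative uncertainties: ux/x = 0.57/72.4 = 0.007873
uy/y = 2.46/8.9 = 0.276404
z = 72.4 * 8.9 = 644.4
uz = 644.4 * sqrt(0.007873^2 + 0.276404^2) = 178.176

178.176


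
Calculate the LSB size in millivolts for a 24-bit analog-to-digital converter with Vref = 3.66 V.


The resolution (LSB) of an ADC is Vref / 2^n.
LSB = 3.66 / 2^24
LSB = 3.66 / 16777216
LSB = 2.2e-07 V = 0.00021815 mV

0.00021815 mV


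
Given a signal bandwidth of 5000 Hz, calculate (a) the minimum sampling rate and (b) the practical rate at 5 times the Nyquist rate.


By Nyquist theorem, fs_min = 2 * fmax.
fs_min = 2 * 5000 = 10000 Hz
Practical rate = 5 * fs_min = 5 * 10000 = 50000 Hz

fs_min = 10000 Hz, fs_practical = 50000 Hz


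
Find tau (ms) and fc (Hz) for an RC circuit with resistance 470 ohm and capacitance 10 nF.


Time constant: tau = R * C.
tau = 470 * 1.00e-08 = 4.7e-06 s
tau = 0.0047 ms
Cutoff frequency: fc = 1 / (2*pi*R*C).
fc = 1 / (2*pi*4.7e-06) = 33862.75 Hz

tau = 0.0047 ms, fc = 33862.75 Hz


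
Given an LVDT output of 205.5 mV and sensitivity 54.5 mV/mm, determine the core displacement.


Displacement = Vout / sensitivity.
d = 205.5 / 54.5
d = 3.771 mm

3.771 mm


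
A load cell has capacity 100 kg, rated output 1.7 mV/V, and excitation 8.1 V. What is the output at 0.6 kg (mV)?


Vout = rated_output * Vex * (load / capacity).
Vout = 1.7 * 8.1 * (0.6 / 100)
Vout = 1.7 * 8.1 * 0.006
Vout = 0.083 mV

0.083 mV


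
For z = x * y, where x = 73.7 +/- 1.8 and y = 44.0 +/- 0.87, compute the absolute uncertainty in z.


For a product z = x*y, the relative uncertainty is:
uz/z = sqrt((ux/x)^2 + (uy/y)^2)
Relative uncertainties: ux/x = 1.8/73.7 = 0.024423
uy/y = 0.87/44.0 = 0.019773
z = 73.7 * 44.0 = 3242.8
uz = 3242.8 * sqrt(0.024423^2 + 0.019773^2) = 101.901

101.901


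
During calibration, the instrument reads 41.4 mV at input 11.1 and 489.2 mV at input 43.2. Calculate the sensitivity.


Sensitivity = (y2 - y1) / (x2 - x1).
S = (489.2 - 41.4) / (43.2 - 11.1)
S = 447.8 / 32.1
S = 13.9502 mV/unit

13.9502 mV/unit


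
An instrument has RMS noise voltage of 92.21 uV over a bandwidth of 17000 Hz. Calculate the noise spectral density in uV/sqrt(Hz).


Noise spectral density = Vrms / sqrt(BW).
NSD = 92.21 / sqrt(17000)
NSD = 92.21 / 130.384
NSD = 0.7072 uV/sqrt(Hz)

0.7072 uV/sqrt(Hz)


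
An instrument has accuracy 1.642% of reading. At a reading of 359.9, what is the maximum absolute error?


Absolute error = (accuracy% / 100) * reading.
Error = (1.642 / 100) * 359.9
Error = 0.01642 * 359.9
Error = 5.9096

5.9096


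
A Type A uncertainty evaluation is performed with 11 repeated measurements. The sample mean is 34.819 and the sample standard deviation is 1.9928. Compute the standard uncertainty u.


The standard uncertainty for Type A evaluation is u = s / sqrt(n).
u = 1.9928 / sqrt(11)
u = 1.9928 / 3.3166
u = 0.6009

0.6009


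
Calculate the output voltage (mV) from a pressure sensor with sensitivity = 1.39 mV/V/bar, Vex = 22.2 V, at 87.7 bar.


Output = sensitivity * Vex * P.
Vout = 1.39 * 22.2 * 87.7
Vout = 30.858 * 87.7
Vout = 2706.25 mV

2706.25 mV


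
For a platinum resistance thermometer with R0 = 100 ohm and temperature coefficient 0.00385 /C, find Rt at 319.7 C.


The RTD equation: Rt = R0 * (1 + alpha * T).
Rt = 100 * (1 + 0.00385 * 319.7)
Rt = 100 * (1 + 1.230845)
Rt = 100 * 2.230845
Rt = 223.084 ohm

223.084 ohm


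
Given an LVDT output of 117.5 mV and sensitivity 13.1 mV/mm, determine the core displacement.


Displacement = Vout / sensitivity.
d = 117.5 / 13.1
d = 8.969 mm

8.969 mm


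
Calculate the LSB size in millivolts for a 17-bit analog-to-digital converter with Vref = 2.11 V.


The resolution (LSB) of an ADC is Vref / 2^n.
LSB = 2.11 / 2^17
LSB = 2.11 / 131072
LSB = 1.61e-05 V = 0.01609802 mV

0.01609802 mV


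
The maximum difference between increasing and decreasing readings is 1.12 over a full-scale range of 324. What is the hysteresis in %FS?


Hysteresis = (max difference / full scale) * 100%.
H = (1.12 / 324) * 100
H = 0.346 %FS

0.346 %FS


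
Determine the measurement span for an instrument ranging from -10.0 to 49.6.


Span = upper range - lower range.
Span = 49.6 - (-10.0)
Span = 59.6

59.6


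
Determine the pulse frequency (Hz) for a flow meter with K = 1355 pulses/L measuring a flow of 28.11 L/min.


Frequency = K * Q / 60 (converting L/min to L/s).
f = 1355 * 28.11 / 60
f = 38089.05 / 60
f = 634.82 Hz

634.82 Hz


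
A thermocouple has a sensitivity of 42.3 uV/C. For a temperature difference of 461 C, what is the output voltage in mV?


The thermocouple output V = sensitivity * dT.
V = 42.3 uV/C * 461 C
V = 19500.3 uV
V = 19.5 mV

19.5 mV


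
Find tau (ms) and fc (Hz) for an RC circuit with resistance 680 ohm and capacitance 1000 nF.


Time constant: tau = R * C.
tau = 680 * 1.00e-06 = 0.00068 s
tau = 0.68 ms
Cutoff frequency: fc = 1 / (2*pi*R*C).
fc = 1 / (2*pi*0.00068) = 234.05 Hz

tau = 0.68 ms, fc = 234.05 Hz


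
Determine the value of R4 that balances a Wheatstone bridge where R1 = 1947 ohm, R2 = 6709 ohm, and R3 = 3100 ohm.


At balance: R1*R4 = R2*R3, so R4 = R2*R3/R1.
R4 = 6709 * 3100 / 1947
R4 = 20797900 / 1947
R4 = 10682.02 ohm

10682.02 ohm


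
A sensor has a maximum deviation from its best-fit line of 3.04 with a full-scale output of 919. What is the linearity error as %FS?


Linearity error = (max deviation / full scale) * 100%.
Linearity = (3.04 / 919) * 100
Linearity = 0.331 %FS

0.331 %FS


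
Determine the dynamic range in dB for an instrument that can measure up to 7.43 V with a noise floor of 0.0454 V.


Dynamic range = 20 * log10(Vmax / Vnoise).
DR = 20 * log10(7.43 / 0.0454)
DR = 20 * log10(163.66)
DR = 44.28 dB

44.28 dB


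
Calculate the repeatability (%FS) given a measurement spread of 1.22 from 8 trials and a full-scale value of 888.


Repeatability = (spread / full scale) * 100%.
R = (1.22 / 888) * 100
R = 0.137 %FS

0.137 %FS


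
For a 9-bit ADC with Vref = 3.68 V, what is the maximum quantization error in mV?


The maximum quantization error is +/- LSB/2.
LSB = Vref / 2^n = 3.68 / 512 = 0.0071875 V
Max error = LSB / 2 = 0.0071875 / 2 = 0.00359375 V
Max error = 3.5938 mV

3.5938 mV


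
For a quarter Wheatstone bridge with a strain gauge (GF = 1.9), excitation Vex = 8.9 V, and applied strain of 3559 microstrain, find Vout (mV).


Quarter bridge output: Vout = (GF * epsilon * Vex) / 4.
Vout = (1.9 * 3559e-6 * 8.9) / 4
Vout = 0.06018269 / 4 V
Vout = 0.01504567 V = 15.0457 mV

15.0457 mV


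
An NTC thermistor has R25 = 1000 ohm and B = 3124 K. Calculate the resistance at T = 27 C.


NTC thermistor equation: Rt = R25 * exp(B * (1/T - 1/T25)).
T in Kelvin: 300.15 K, T25 = 298.15 K
1/T - 1/T25 = 1/300.15 - 1/298.15 = -2.235e-05
B * (1/T - 1/T25) = 3124 * -2.235e-05 = -0.0698
Rt = 1000 * exp(-0.0698) = 932.6 ohm

932.6 ohm


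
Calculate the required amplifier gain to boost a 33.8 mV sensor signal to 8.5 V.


Gain = Vout / Vin (converting to same units).
G = 8.5 V / 33.8 mV
G = 8500.0 mV / 33.8 mV
G = 251.48

251.48


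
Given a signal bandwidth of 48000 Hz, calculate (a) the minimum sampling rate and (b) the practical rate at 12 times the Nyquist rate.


By Nyquist theorem, fs_min = 2 * fmax.
fs_min = 2 * 48000 = 96000 Hz
Practical rate = 12 * fs_min = 12 * 96000 = 1152000 Hz

fs_min = 96000 Hz, fs_practical = 1152000 Hz


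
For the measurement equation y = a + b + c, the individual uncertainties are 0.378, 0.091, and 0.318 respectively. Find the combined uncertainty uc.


For a sum of independent quantities, uc = sqrt(u1^2 + u2^2 + u3^2).
uc = sqrt(0.378^2 + 0.091^2 + 0.318^2)
uc = sqrt(0.142884 + 0.008281 + 0.101124)
uc = 0.5023

0.5023


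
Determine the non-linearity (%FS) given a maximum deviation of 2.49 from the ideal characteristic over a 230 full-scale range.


Linearity error = (max deviation / full scale) * 100%.
Linearity = (2.49 / 230) * 100
Linearity = 1.083 %FS

1.083 %FS


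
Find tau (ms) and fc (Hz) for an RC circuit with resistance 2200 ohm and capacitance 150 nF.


Time constant: tau = R * C.
tau = 2200 * 1.50e-07 = 0.00033 s
tau = 0.33 ms
Cutoff frequency: fc = 1 / (2*pi*R*C).
fc = 1 / (2*pi*0.00033) = 482.29 Hz

tau = 0.33 ms, fc = 482.29 Hz


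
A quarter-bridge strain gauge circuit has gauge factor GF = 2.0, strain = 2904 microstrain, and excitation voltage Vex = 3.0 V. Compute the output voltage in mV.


Quarter bridge output: Vout = (GF * epsilon * Vex) / 4.
Vout = (2.0 * 2904e-6 * 3.0) / 4
Vout = 0.017424 / 4 V
Vout = 0.004356 V = 4.356 mV

4.356 mV


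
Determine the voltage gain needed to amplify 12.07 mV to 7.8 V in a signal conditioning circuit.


Gain = Vout / Vin (converting to same units).
G = 7.8 V / 12.07 mV
G = 7800.0 mV / 12.07 mV
G = 646.23

646.23


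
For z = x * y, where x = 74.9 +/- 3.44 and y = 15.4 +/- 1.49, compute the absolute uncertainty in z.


For a product z = x*y, the relative uncertainty is:
uz/z = sqrt((ux/x)^2 + (uy/y)^2)
Relative uncertainties: ux/x = 3.44/74.9 = 0.045928
uy/y = 1.49/15.4 = 0.096753
z = 74.9 * 15.4 = 1153.5
uz = 1153.5 * sqrt(0.045928^2 + 0.096753^2) = 123.536

123.536


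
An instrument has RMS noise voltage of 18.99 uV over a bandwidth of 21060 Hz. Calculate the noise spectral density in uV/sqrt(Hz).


Noise spectral density = Vrms / sqrt(BW).
NSD = 18.99 / sqrt(21060)
NSD = 18.99 / 145.1206
NSD = 0.1309 uV/sqrt(Hz)

0.1309 uV/sqrt(Hz)


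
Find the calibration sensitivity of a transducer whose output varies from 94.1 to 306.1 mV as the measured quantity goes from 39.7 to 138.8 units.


Sensitivity = (y2 - y1) / (x2 - x1).
S = (306.1 - 94.1) / (138.8 - 39.7)
S = 212.0 / 99.1
S = 2.1393 mV/unit

2.1393 mV/unit


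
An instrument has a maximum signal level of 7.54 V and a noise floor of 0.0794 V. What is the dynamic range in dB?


Dynamic range = 20 * log10(Vmax / Vnoise).
DR = 20 * log10(7.54 / 0.0794)
DR = 20 * log10(94.96)
DR = 39.55 dB

39.55 dB


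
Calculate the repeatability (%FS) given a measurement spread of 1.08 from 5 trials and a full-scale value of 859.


Repeatability = (spread / full scale) * 100%.
R = (1.08 / 859) * 100
R = 0.126 %FS

0.126 %FS


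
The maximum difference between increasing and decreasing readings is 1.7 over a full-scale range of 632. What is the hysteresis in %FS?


Hysteresis = (max difference / full scale) * 100%.
H = (1.7 / 632) * 100
H = 0.269 %FS

0.269 %FS


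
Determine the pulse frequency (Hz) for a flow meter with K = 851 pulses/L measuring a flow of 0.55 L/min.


Frequency = K * Q / 60 (converting L/min to L/s).
f = 851 * 0.55 / 60
f = 468.05 / 60
f = 7.8 Hz

7.8 Hz


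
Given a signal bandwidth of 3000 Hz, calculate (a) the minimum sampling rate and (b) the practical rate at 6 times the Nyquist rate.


By Nyquist theorem, fs_min = 2 * fmax.
fs_min = 2 * 3000 = 6000 Hz
Practical rate = 6 * fs_min = 6 * 6000 = 36000 Hz

fs_min = 6000 Hz, fs_practical = 36000 Hz


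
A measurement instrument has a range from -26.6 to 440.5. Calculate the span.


Span = upper range - lower range.
Span = 440.5 - (-26.6)
Span = 467.1

467.1


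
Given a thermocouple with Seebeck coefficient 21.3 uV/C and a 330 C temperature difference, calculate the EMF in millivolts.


The thermocouple output V = sensitivity * dT.
V = 21.3 uV/C * 330 C
V = 7029.0 uV
V = 7.029 mV

7.029 mV


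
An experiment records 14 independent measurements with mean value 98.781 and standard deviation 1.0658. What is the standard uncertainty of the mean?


The standard uncertainty for Type A evaluation is u = s / sqrt(n).
u = 1.0658 / sqrt(14)
u = 1.0658 / 3.7417
u = 0.2848

0.2848


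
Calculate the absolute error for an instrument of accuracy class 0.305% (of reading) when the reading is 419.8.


Absolute error = (accuracy% / 100) * reading.
Error = (0.305 / 100) * 419.8
Error = 0.00305 * 419.8
Error = 1.2804

1.2804


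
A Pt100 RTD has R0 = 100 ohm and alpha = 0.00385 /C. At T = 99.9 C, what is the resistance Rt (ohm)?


The RTD equation: Rt = R0 * (1 + alpha * T).
Rt = 100 * (1 + 0.00385 * 99.9)
Rt = 100 * (1 + 0.384615)
Rt = 100 * 1.384615
Rt = 138.462 ohm

138.462 ohm


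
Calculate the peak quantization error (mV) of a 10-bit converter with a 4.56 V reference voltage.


The maximum quantization error is +/- LSB/2.
LSB = Vref / 2^n = 4.56 / 1024 = 0.00445312 V
Max error = LSB / 2 = 0.00445312 / 2 = 0.00222656 V
Max error = 2.2266 mV

2.2266 mV


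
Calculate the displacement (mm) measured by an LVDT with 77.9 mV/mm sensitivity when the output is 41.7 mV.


Displacement = Vout / sensitivity.
d = 41.7 / 77.9
d = 0.535 mm

0.535 mm


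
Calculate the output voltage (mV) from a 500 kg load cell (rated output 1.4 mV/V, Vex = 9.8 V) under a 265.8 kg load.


Vout = rated_output * Vex * (load / capacity).
Vout = 1.4 * 9.8 * (265.8 / 500)
Vout = 1.4 * 9.8 * 0.5316
Vout = 7.294 mV

7.294 mV


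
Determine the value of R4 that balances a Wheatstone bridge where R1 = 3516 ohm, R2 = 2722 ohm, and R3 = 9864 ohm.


At balance: R1*R4 = R2*R3, so R4 = R2*R3/R1.
R4 = 2722 * 9864 / 3516
R4 = 26849808 / 3516
R4 = 7636.46 ohm

7636.46 ohm


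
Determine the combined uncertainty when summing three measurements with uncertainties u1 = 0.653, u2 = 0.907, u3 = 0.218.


For a sum of independent quantities, uc = sqrt(u1^2 + u2^2 + u3^2).
uc = sqrt(0.653^2 + 0.907^2 + 0.218^2)
uc = sqrt(0.426409 + 0.822649 + 0.047524)
uc = 1.1387

1.1387


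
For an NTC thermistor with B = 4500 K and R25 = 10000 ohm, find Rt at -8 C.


NTC thermistor equation: Rt = R25 * exp(B * (1/T - 1/T25)).
T in Kelvin: 265.15 K, T25 = 298.15 K
1/T - 1/T25 = 1/265.15 - 1/298.15 = 0.00041743
B * (1/T - 1/T25) = 4500 * 0.00041743 = 1.8785
Rt = 10000 * exp(1.8785) = 65433.7 ohm

65433.7 ohm


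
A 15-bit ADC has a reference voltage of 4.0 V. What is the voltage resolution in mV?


The resolution (LSB) of an ADC is Vref / 2^n.
LSB = 4.0 / 2^15
LSB = 4.0 / 32768
LSB = 0.00012207 V = 0.12207031 mV

0.12207031 mV


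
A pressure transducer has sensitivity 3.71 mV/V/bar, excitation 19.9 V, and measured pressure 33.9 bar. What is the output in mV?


Output = sensitivity * Vex * P.
Vout = 3.71 * 19.9 * 33.9
Vout = 73.829 * 33.9
Vout = 2502.8 mV

2502.8 mV


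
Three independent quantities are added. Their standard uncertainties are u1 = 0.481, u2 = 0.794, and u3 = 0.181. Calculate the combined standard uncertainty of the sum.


For a sum of independent quantities, uc = sqrt(u1^2 + u2^2 + u3^2).
uc = sqrt(0.481^2 + 0.794^2 + 0.181^2)
uc = sqrt(0.231361 + 0.630436 + 0.032761)
uc = 0.9458

0.9458


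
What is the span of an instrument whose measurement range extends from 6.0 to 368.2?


Span = upper range - lower range.
Span = 368.2 - (6.0)
Span = 362.2

362.2


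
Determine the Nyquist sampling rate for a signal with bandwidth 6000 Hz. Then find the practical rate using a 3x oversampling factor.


By Nyquist theorem, fs_min = 2 * fmax.
fs_min = 2 * 6000 = 12000 Hz
Practical rate = 3 * fs_min = 3 * 12000 = 36000 Hz

fs_min = 12000 Hz, fs_practical = 36000 Hz


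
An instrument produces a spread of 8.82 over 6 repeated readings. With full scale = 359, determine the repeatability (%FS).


Repeatability = (spread / full scale) * 100%.
R = (8.82 / 359) * 100
R = 2.457 %FS

2.457 %FS


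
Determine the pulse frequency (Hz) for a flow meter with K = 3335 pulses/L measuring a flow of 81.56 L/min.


Frequency = K * Q / 60 (converting L/min to L/s).
f = 3335 * 81.56 / 60
f = 272002.6 / 60
f = 4533.38 Hz

4533.38 Hz


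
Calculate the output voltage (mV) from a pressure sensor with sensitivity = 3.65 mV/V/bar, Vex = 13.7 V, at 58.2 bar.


Output = sensitivity * Vex * P.
Vout = 3.65 * 13.7 * 58.2
Vout = 50.005 * 58.2
Vout = 2910.29 mV

2910.29 mV


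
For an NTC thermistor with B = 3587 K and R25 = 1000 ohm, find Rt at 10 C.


NTC thermistor equation: Rt = R25 * exp(B * (1/T - 1/T25)).
T in Kelvin: 283.15 K, T25 = 298.15 K
1/T - 1/T25 = 1/283.15 - 1/298.15 = 0.00017768
B * (1/T - 1/T25) = 3587 * 0.00017768 = 0.6373
Rt = 1000 * exp(0.6373) = 1891.4 ohm

1891.4 ohm


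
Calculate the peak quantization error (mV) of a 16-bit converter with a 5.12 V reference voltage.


The maximum quantization error is +/- LSB/2.
LSB = Vref / 2^n = 5.12 / 65536 = 7.813e-05 V
Max error = LSB / 2 = 7.813e-05 / 2 = 3.906e-05 V
Max error = 0.0391 mV

0.0391 mV


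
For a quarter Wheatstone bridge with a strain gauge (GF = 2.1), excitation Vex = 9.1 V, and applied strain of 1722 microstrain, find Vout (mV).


Quarter bridge output: Vout = (GF * epsilon * Vex) / 4.
Vout = (2.1 * 1722e-6 * 9.1) / 4
Vout = 0.03290742 / 4 V
Vout = 0.00822685 V = 8.2269 mV

8.2269 mV


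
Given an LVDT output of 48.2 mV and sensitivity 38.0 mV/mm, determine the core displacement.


Displacement = Vout / sensitivity.
d = 48.2 / 38.0
d = 1.268 mm

1.268 mm


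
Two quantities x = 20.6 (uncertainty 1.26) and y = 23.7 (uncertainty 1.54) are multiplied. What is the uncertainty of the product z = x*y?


For a product z = x*y, the relative uncertainty is:
uz/z = sqrt((ux/x)^2 + (uy/y)^2)
Relative uncertainties: ux/x = 1.26/20.6 = 0.061165
uy/y = 1.54/23.7 = 0.064979
z = 20.6 * 23.7 = 488.2
uz = 488.2 * sqrt(0.061165^2 + 0.064979^2) = 43.568

43.568


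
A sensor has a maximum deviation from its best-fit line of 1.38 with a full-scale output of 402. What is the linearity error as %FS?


Linearity error = (max deviation / full scale) * 100%.
Linearity = (1.38 / 402) * 100
Linearity = 0.343 %FS

0.343 %FS


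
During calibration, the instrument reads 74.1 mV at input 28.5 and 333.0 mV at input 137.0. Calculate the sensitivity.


Sensitivity = (y2 - y1) / (x2 - x1).
S = (333.0 - 74.1) / (137.0 - 28.5)
S = 258.9 / 108.5
S = 2.3862 mV/unit

2.3862 mV/unit


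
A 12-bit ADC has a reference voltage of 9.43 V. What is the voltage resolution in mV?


The resolution (LSB) of an ADC is Vref / 2^n.
LSB = 9.43 / 2^12
LSB = 9.43 / 4096
LSB = 0.00230225 V = 2.30224609 mV

2.30224609 mV


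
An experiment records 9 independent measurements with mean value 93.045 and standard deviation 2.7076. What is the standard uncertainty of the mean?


The standard uncertainty for Type A evaluation is u = s / sqrt(n).
u = 2.7076 / sqrt(9)
u = 2.7076 / 3.0
u = 0.9025

0.9025


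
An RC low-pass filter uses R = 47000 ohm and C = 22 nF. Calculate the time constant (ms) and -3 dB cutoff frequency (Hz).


Time constant: tau = R * C.
tau = 47000 * 2.20e-08 = 0.001034 s
tau = 1.034 ms
Cutoff frequency: fc = 1 / (2*pi*R*C).
fc = 1 / (2*pi*0.001034) = 153.92 Hz

tau = 1.034 ms, fc = 153.92 Hz


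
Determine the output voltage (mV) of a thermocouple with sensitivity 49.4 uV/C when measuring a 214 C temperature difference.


The thermocouple output V = sensitivity * dT.
V = 49.4 uV/C * 214 C
V = 10571.6 uV
V = 10.572 mV

10.572 mV


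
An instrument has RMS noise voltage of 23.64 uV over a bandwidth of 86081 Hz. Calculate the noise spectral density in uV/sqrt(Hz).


Noise spectral density = Vrms / sqrt(BW).
NSD = 23.64 / sqrt(86081)
NSD = 23.64 / 293.3956
NSD = 0.0806 uV/sqrt(Hz)

0.0806 uV/sqrt(Hz)


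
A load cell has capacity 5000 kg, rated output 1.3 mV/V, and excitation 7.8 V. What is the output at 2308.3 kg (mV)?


Vout = rated_output * Vex * (load / capacity).
Vout = 1.3 * 7.8 * (2308.3 / 5000)
Vout = 1.3 * 7.8 * 0.46166
Vout = 4.681 mV

4.681 mV


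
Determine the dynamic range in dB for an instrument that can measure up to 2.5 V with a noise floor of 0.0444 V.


Dynamic range = 20 * log10(Vmax / Vnoise).
DR = 20 * log10(2.5 / 0.0444)
DR = 20 * log10(56.31)
DR = 35.01 dB

35.01 dB


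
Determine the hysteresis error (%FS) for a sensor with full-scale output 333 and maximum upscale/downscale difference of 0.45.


Hysteresis = (max difference / full scale) * 100%.
H = (0.45 / 333) * 100
H = 0.135 %FS

0.135 %FS


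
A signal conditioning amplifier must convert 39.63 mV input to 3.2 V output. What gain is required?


Gain = Vout / Vin (converting to same units).
G = 3.2 V / 39.63 mV
G = 3200.0 mV / 39.63 mV
G = 80.75

80.75


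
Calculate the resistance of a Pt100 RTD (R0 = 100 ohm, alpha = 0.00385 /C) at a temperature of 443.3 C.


The RTD equation: Rt = R0 * (1 + alpha * T).
Rt = 100 * (1 + 0.00385 * 443.3)
Rt = 100 * (1 + 1.706705)
Rt = 100 * 2.706705
Rt = 270.671 ohm

270.671 ohm


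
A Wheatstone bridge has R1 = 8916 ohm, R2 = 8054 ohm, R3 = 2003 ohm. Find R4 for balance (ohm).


At balance: R1*R4 = R2*R3, so R4 = R2*R3/R1.
R4 = 8054 * 2003 / 8916
R4 = 16132162 / 8916
R4 = 1809.35 ohm

1809.35 ohm


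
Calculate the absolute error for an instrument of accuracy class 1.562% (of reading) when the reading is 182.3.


Absolute error = (accuracy% / 100) * reading.
Error = (1.562 / 100) * 182.3
Error = 0.01562 * 182.3
Error = 2.8475

2.8475


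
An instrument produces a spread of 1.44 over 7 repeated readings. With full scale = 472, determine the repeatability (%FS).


Repeatability = (spread / full scale) * 100%.
R = (1.44 / 472) * 100
R = 0.305 %FS

0.305 %FS


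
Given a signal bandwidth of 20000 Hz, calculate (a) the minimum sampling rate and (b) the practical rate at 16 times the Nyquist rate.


By Nyquist theorem, fs_min = 2 * fmax.
fs_min = 2 * 20000 = 40000 Hz
Practical rate = 16 * fs_min = 16 * 40000 = 640000 Hz

fs_min = 40000 Hz, fs_practical = 640000 Hz


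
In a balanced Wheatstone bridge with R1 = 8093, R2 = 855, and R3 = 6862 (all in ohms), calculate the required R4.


At balance: R1*R4 = R2*R3, so R4 = R2*R3/R1.
R4 = 855 * 6862 / 8093
R4 = 5867010 / 8093
R4 = 724.95 ohm

724.95 ohm


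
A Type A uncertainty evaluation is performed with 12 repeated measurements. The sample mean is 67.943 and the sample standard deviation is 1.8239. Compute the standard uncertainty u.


The standard uncertainty for Type A evaluation is u = s / sqrt(n).
u = 1.8239 / sqrt(12)
u = 1.8239 / 3.4641
u = 0.5265

0.5265


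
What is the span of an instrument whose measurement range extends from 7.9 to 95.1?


Span = upper range - lower range.
Span = 95.1 - (7.9)
Span = 87.2

87.2


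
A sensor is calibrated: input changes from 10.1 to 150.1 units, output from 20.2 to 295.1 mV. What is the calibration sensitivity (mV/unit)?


Sensitivity = (y2 - y1) / (x2 - x1).
S = (295.1 - 20.2) / (150.1 - 10.1)
S = 274.9 / 140.0
S = 1.9636 mV/unit

1.9636 mV/unit


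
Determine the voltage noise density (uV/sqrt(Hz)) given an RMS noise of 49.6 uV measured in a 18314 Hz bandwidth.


Noise spectral density = Vrms / sqrt(BW).
NSD = 49.6 / sqrt(18314)
NSD = 49.6 / 135.3292
NSD = 0.3665 uV/sqrt(Hz)

0.3665 uV/sqrt(Hz)


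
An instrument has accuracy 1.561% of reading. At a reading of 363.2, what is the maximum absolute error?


Absolute error = (accuracy% / 100) * reading.
Error = (1.561 / 100) * 363.2
Error = 0.01561 * 363.2
Error = 5.6696

5.6696


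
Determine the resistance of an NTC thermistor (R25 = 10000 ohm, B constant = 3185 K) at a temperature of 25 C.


NTC thermistor equation: Rt = R25 * exp(B * (1/T - 1/T25)).
T in Kelvin: 298.15 K, T25 = 298.15 K
1/T - 1/T25 = 1/298.15 - 1/298.15 = 0.0
B * (1/T - 1/T25) = 3185 * 0.0 = 0.0
Rt = 10000 * exp(0.0) = 10000.0 ohm

10000.0 ohm


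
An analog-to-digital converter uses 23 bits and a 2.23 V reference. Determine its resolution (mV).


The resolution (LSB) of an ADC is Vref / 2^n.
LSB = 2.23 / 2^23
LSB = 2.23 / 8388608
LSB = 2.7e-07 V = 0.00026584 mV

0.00026584 mV


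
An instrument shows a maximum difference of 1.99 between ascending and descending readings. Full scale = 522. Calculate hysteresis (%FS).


Hysteresis = (max difference / full scale) * 100%.
H = (1.99 / 522) * 100
H = 0.381 %FS

0.381 %FS


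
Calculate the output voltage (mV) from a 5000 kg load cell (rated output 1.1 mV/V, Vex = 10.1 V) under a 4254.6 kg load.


Vout = rated_output * Vex * (load / capacity).
Vout = 1.1 * 10.1 * (4254.6 / 5000)
Vout = 1.1 * 10.1 * 0.85092
Vout = 9.454 mV

9.454 mV


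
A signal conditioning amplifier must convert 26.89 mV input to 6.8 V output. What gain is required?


Gain = Vout / Vin (converting to same units).
G = 6.8 V / 26.89 mV
G = 6800.0 mV / 26.89 mV
G = 252.88

252.88


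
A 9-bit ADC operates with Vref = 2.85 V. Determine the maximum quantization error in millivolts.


The maximum quantization error is +/- LSB/2.
LSB = Vref / 2^n = 2.85 / 512 = 0.00556641 V
Max error = LSB / 2 = 0.00556641 / 2 = 0.0027832 V
Max error = 2.7832 mV

2.7832 mV


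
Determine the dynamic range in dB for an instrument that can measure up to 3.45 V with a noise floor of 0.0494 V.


Dynamic range = 20 * log10(Vmax / Vnoise).
DR = 20 * log10(3.45 / 0.0494)
DR = 20 * log10(69.84)
DR = 36.88 dB

36.88 dB


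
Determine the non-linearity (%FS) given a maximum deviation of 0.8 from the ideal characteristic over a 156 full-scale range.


Linearity error = (max deviation / full scale) * 100%.
Linearity = (0.8 / 156) * 100
Linearity = 0.513 %FS

0.513 %FS


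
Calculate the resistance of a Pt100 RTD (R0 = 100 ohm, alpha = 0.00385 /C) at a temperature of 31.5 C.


The RTD equation: Rt = R0 * (1 + alpha * T).
Rt = 100 * (1 + 0.00385 * 31.5)
Rt = 100 * (1 + 0.121275)
Rt = 100 * 1.121275
Rt = 112.127 ohm

112.127 ohm


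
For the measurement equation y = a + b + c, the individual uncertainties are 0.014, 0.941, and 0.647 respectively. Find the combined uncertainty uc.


For a sum of independent quantities, uc = sqrt(u1^2 + u2^2 + u3^2).
uc = sqrt(0.014^2 + 0.941^2 + 0.647^2)
uc = sqrt(0.000196 + 0.885481 + 0.418609)
uc = 1.1421

1.1421


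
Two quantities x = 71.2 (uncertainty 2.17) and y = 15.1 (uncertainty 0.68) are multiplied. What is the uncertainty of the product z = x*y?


For a product z = x*y, the relative uncertainty is:
uz/z = sqrt((ux/x)^2 + (uy/y)^2)
Relative uncertainties: ux/x = 2.17/71.2 = 0.030478
uy/y = 0.68/15.1 = 0.045033
z = 71.2 * 15.1 = 1075.1
uz = 1075.1 * sqrt(0.030478^2 + 0.045033^2) = 58.462

58.462


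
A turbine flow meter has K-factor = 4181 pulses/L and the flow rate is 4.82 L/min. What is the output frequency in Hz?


Frequency = K * Q / 60 (converting L/min to L/s).
f = 4181 * 4.82 / 60
f = 20152.42 / 60
f = 335.87 Hz

335.87 Hz


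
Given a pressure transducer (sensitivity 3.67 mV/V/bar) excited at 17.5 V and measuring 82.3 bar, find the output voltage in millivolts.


Output = sensitivity * Vex * P.
Vout = 3.67 * 17.5 * 82.3
Vout = 64.225 * 82.3
Vout = 5285.72 mV

5285.72 mV


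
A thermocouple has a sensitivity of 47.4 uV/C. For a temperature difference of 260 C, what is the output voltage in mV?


The thermocouple output V = sensitivity * dT.
V = 47.4 uV/C * 260 C
V = 12324.0 uV
V = 12.324 mV

12.324 mV


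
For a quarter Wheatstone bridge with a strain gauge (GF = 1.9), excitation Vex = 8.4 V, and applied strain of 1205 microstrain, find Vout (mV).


Quarter bridge output: Vout = (GF * epsilon * Vex) / 4.
Vout = (1.9 * 1205e-6 * 8.4) / 4
Vout = 0.0192318 / 4 V
Vout = 0.00480795 V = 4.8079 mV

4.8079 mV


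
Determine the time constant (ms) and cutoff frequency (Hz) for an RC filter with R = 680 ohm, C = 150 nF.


Time constant: tau = R * C.
tau = 680 * 1.50e-07 = 0.000102 s
tau = 0.102 ms
Cutoff frequency: fc = 1 / (2*pi*R*C).
fc = 1 / (2*pi*0.000102) = 1560.34 Hz

tau = 0.102 ms, fc = 1560.34 Hz


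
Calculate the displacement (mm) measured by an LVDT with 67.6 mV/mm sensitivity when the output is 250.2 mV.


Displacement = Vout / sensitivity.
d = 250.2 / 67.6
d = 3.701 mm

3.701 mm


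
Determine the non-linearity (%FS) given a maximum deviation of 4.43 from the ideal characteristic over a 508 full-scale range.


Linearity error = (max deviation / full scale) * 100%.
Linearity = (4.43 / 508) * 100
Linearity = 0.872 %FS

0.872 %FS


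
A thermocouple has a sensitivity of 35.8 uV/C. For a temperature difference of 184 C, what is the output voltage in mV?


The thermocouple output V = sensitivity * dT.
V = 35.8 uV/C * 184 C
V = 6587.2 uV
V = 6.587 mV

6.587 mV


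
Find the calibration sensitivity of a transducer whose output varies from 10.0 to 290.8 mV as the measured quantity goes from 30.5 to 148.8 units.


Sensitivity = (y2 - y1) / (x2 - x1).
S = (290.8 - 10.0) / (148.8 - 30.5)
S = 280.8 / 118.3
S = 2.3736 mV/unit

2.3736 mV/unit


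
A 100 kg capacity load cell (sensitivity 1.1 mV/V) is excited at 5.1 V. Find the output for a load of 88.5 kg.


Vout = rated_output * Vex * (load / capacity).
Vout = 1.1 * 5.1 * (88.5 / 100)
Vout = 1.1 * 5.1 * 0.885
Vout = 4.965 mV

4.965 mV


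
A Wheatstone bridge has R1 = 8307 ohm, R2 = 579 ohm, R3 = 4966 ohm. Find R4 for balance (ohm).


At balance: R1*R4 = R2*R3, so R4 = R2*R3/R1.
R4 = 579 * 4966 / 8307
R4 = 2875314 / 8307
R4 = 346.13 ohm

346.13 ohm


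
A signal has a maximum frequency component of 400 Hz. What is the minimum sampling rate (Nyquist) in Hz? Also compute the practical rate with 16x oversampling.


By Nyquist theorem, fs_min = 2 * fmax.
fs_min = 2 * 400 = 800 Hz
Practical rate = 16 * fs_min = 16 * 800 = 12800 Hz

fs_min = 800 Hz, fs_practical = 12800 Hz


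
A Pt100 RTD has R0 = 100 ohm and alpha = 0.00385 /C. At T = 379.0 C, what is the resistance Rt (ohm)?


The RTD equation: Rt = R0 * (1 + alpha * T).
Rt = 100 * (1 + 0.00385 * 379.0)
Rt = 100 * (1 + 1.45915)
Rt = 100 * 2.45915
Rt = 245.915 ohm

245.915 ohm


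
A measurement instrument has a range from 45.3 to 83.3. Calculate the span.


Span = upper range - lower range.
Span = 83.3 - (45.3)
Span = 38.0

38.0


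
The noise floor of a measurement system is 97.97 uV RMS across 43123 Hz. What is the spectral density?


Noise spectral density = Vrms / sqrt(BW).
NSD = 97.97 / sqrt(43123)
NSD = 97.97 / 207.6608
NSD = 0.4718 uV/sqrt(Hz)

0.4718 uV/sqrt(Hz)


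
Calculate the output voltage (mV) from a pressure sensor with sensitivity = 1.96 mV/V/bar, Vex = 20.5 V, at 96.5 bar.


Output = sensitivity * Vex * P.
Vout = 1.96 * 20.5 * 96.5
Vout = 40.18 * 96.5
Vout = 3877.37 mV

3877.37 mV


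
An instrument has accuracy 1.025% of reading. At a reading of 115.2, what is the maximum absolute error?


Absolute error = (accuracy% / 100) * reading.
Error = (1.025 / 100) * 115.2
Error = 0.01025 * 115.2
Error = 1.1808

1.1808


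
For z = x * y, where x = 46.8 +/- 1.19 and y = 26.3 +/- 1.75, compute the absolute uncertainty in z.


For a product z = x*y, the relative uncertainty is:
uz/z = sqrt((ux/x)^2 + (uy/y)^2)
Relative uncertainties: ux/x = 1.19/46.8 = 0.025427
uy/y = 1.75/26.3 = 0.06654
z = 46.8 * 26.3 = 1230.8
uz = 1230.8 * sqrt(0.025427^2 + 0.06654^2) = 87.676

87.676


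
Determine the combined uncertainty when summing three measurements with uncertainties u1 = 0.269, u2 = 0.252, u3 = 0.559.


For a sum of independent quantities, uc = sqrt(u1^2 + u2^2 + u3^2).
uc = sqrt(0.269^2 + 0.252^2 + 0.559^2)
uc = sqrt(0.072361 + 0.063504 + 0.312481)
uc = 0.6696

0.6696


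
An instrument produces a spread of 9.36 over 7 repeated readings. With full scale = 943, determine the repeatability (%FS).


Repeatability = (spread / full scale) * 100%.
R = (9.36 / 943) * 100
R = 0.993 %FS

0.993 %FS


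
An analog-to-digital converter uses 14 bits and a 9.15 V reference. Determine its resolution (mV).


The resolution (LSB) of an ADC is Vref / 2^n.
LSB = 9.15 / 2^14
LSB = 9.15 / 16384
LSB = 0.00055847 V = 0.55847168 mV

0.55847168 mV


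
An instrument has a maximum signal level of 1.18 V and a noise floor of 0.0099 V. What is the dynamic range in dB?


Dynamic range = 20 * log10(Vmax / Vnoise).
DR = 20 * log10(1.18 / 0.0099)
DR = 20 * log10(119.19)
DR = 41.52 dB

41.52 dB


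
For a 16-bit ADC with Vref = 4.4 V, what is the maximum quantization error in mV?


The maximum quantization error is +/- LSB/2.
LSB = Vref / 2^n = 4.4 / 65536 = 6.714e-05 V
Max error = LSB / 2 = 6.714e-05 / 2 = 3.357e-05 V
Max error = 0.0336 mV

0.0336 mV


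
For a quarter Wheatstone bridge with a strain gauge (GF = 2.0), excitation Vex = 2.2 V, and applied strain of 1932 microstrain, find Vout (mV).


Quarter bridge output: Vout = (GF * epsilon * Vex) / 4.
Vout = (2.0 * 1932e-6 * 2.2) / 4
Vout = 0.0085008 / 4 V
Vout = 0.0021252 V = 2.1252 mV

2.1252 mV


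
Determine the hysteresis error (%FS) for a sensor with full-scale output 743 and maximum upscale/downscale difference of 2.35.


Hysteresis = (max difference / full scale) * 100%.
H = (2.35 / 743) * 100
H = 0.316 %FS

0.316 %FS


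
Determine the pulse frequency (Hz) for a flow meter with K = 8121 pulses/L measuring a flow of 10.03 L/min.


Frequency = K * Q / 60 (converting L/min to L/s).
f = 8121 * 10.03 / 60
f = 81453.63 / 60
f = 1357.56 Hz

1357.56 Hz


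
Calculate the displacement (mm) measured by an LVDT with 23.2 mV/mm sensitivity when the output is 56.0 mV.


Displacement = Vout / sensitivity.
d = 56.0 / 23.2
d = 2.414 mm

2.414 mm


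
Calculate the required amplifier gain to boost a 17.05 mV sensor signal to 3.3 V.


Gain = Vout / Vin (converting to same units).
G = 3.3 V / 17.05 mV
G = 3300.0 mV / 17.05 mV
G = 193.55

193.55


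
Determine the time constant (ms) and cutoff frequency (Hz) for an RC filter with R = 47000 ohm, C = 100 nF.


Time constant: tau = R * C.
tau = 47000 * 1.00e-07 = 0.0047 s
tau = 4.7 ms
Cutoff frequency: fc = 1 / (2*pi*R*C).
fc = 1 / (2*pi*0.0047) = 33.86 Hz

tau = 4.7 ms, fc = 33.86 Hz


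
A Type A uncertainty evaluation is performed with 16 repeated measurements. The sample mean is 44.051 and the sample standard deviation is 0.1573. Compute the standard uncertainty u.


The standard uncertainty for Type A evaluation is u = s / sqrt(n).
u = 0.1573 / sqrt(16)
u = 0.1573 / 4.0
u = 0.0393

0.0393


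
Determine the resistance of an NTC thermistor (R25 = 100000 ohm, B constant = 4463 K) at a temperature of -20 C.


NTC thermistor equation: Rt = R25 * exp(B * (1/T - 1/T25)).
T in Kelvin: 253.15 K, T25 = 298.15 K
1/T - 1/T25 = 1/253.15 - 1/298.15 = 0.00059621
B * (1/T - 1/T25) = 4463 * 0.00059621 = 2.6609
Rt = 100000 * exp(2.6609) = 1430899.5 ohm

1430899.5 ohm


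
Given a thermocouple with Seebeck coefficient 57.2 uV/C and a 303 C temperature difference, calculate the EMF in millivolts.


The thermocouple output V = sensitivity * dT.
V = 57.2 uV/C * 303 C
V = 17331.6 uV
V = 17.332 mV

17.332 mV


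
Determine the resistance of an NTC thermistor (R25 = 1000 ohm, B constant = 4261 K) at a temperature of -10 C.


NTC thermistor equation: Rt = R25 * exp(B * (1/T - 1/T25)).
T in Kelvin: 263.15 K, T25 = 298.15 K
1/T - 1/T25 = 1/263.15 - 1/298.15 = 0.0004461
B * (1/T - 1/T25) = 4261 * 0.0004461 = 1.9008
Rt = 1000 * exp(1.9008) = 6691.4 ohm

6691.4 ohm


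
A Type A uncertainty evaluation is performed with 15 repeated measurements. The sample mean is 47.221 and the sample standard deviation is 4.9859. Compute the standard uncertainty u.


The standard uncertainty for Type A evaluation is u = s / sqrt(n).
u = 4.9859 / sqrt(15)
u = 4.9859 / 3.873
u = 1.2874

1.2874


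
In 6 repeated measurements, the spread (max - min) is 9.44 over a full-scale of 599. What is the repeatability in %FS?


Repeatability = (spread / full scale) * 100%.
R = (9.44 / 599) * 100
R = 1.576 %FS

1.576 %FS


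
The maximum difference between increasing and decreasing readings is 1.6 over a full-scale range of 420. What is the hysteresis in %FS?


Hysteresis = (max difference / full scale) * 100%.
H = (1.6 / 420) * 100
H = 0.381 %FS

0.381 %FS


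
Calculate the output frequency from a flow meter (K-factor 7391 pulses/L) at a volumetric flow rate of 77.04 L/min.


Frequency = K * Q / 60 (converting L/min to L/s).
f = 7391 * 77.04 / 60
f = 569402.64 / 60
f = 9490.04 Hz

9490.04 Hz
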